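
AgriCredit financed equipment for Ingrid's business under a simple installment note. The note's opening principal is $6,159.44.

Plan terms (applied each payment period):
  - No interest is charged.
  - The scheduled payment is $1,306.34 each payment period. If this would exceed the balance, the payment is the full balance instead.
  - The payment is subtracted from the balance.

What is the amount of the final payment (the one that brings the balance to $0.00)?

$934.08

# | Opening | Payment | End bal
1 | $6,159.44 | $1,306.34 | $4,853.10
2 | $4,853.10 | $1,306.34 | $3,546.76
3 | $3,546.76 | $1,306.34 | $2,240.42
4 | $2,240.42 | $1,306.34 | $934.08
5 | $934.08 | $934.08 | $0.00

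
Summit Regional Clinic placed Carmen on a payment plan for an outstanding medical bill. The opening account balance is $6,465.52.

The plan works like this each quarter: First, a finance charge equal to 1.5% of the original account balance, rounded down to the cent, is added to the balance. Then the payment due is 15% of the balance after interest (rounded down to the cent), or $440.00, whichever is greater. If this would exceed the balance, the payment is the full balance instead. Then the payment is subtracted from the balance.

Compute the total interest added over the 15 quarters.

# | Opening | Interest | Payment | End bal
1 | $6,465.52 | $96.98 | $984.37 | $5,578.13
2 | $5,578.13 | $96.98 | $851.26 | $4,823.85
3 | $4,823.85 | $96.98 | $738.12 | $4,182.71
4 | $4,182.71 | $96.98 | $641.95 | $3,637.74
5 | $3,637.74 | $96.98 | $560.20 | $3,174.52
6 | $3,174.52 | $96.98 | $490.72 | $2,780.78
7 | $2,780.78 | $96.98 | $440.00 | $2,437.76
8 | $2,437.76 | $96.98 | $440.00 | $2,094.74
9 | $2,094.74 | $96.98 | $440.00 | $1,751.72
10 | $1,751.72 | $96.98 | $440.00 | $1,408.70
11 | $1,408.70 | $96.98 | $440.00 | $1,065.68
12 | $1,065.68 | $96.98 | $440.00 | $722.66
13 | $722.66 | $96.98 | $440.00 | $379.64
14 | $379.64 | $96.98 | $440.00 | $36.62
15 | $36.62 | $96.98 | $133.60 | $0.00
Total interest: $96.98 + $96.98 + $96.98 + $96.98 + $96.98 + $96.98 + $96.98 + $96.98 + $96.98 + $96.98 + $96.98 + $96.98 + $96.98 + $96.98 + $96.98 = $1,454.70

$1,454.70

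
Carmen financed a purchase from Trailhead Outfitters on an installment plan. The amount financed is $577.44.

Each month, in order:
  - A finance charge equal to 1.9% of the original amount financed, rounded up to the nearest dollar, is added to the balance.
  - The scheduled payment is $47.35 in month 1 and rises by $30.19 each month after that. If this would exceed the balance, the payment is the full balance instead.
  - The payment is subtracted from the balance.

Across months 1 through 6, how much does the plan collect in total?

$643.44

Month 1: opening $577.44; interest $11.00 → $588.44; payment $47.35; balance $541.09
Month 2: opening $541.09; interest $11.00 → $552.09; payment $77.54; balance $474.55
Month 3: opening $474.55; interest $11.00 → $485.55; payment $107.73; balance $377.82
Month 4: opening $377.82; interest $11.00 → $388.82; payment $137.92; balance $250.90
Month 5: opening $250.90; interest $11.00 → $261.90; payment $168.11; balance $93.79
Month 6: opening $93.79; interest $11.00 → $104.79; payment $104.79; balance $0.00
Total paid: $643.44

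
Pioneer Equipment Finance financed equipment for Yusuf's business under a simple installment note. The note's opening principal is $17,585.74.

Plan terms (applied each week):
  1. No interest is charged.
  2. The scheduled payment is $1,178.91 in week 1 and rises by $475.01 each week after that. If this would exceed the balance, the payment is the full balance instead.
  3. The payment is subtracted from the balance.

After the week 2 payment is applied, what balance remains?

# | Opening | Payment | End bal
1 | $17,585.74 | $1,178.91 | $16,406.83
2 | $16,406.83 | $1,653.92 | $14,752.91

$14,752.91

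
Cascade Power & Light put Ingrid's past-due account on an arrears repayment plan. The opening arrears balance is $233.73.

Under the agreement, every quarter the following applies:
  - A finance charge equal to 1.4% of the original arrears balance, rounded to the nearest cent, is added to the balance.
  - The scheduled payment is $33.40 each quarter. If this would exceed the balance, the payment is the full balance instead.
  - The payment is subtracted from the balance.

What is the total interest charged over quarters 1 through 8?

$26.16

# | Opening | Interest | Payment | End bal
1 | $233.73 | $3.27 | $33.40 | $203.60
2 | $203.60 | $3.27 | $33.40 | $173.47
3 | $173.47 | $3.27 | $33.40 | $143.34
4 | $143.34 | $3.27 | $33.40 | $113.21
5 | $113.21 | $3.27 | $33.40 | $83.08
6 | $83.08 | $3.27 | $33.40 | $52.95
7 | $52.95 | $3.27 | $33.40 | $22.82
8 | $22.82 | $3.27 | $26.09 | $0.00
Total interest: $3.27 + $3.27 + $3.27 + $3.27 + $3.27 + $3.27 + $3.27 + $3.27 = $26.16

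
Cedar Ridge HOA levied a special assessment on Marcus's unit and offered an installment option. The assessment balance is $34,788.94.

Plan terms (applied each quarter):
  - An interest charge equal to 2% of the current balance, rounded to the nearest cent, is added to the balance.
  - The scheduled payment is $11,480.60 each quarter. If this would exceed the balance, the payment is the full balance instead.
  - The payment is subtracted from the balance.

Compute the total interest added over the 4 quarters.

Quarter 1: opening $34,788.94; interest $695.78 → $35,484.72; payment $11,480.60; balance $24,004.12
Quarter 2: opening $24,004.12; interest $480.08 → $24,484.20; payment $11,480.60; balance $13,003.60
Quarter 3: opening $13,003.60; interest $260.07 → $13,263.67; payment $11,480.60; balance $1,783.07
Quarter 4: opening $1,783.07; interest $35.66 → $1,818.73; payment $1,818.73; balance $0.00
Total interest: $695.78 + $480.08 + $260.07 + $35.66 = $1,471.59

$1,471.59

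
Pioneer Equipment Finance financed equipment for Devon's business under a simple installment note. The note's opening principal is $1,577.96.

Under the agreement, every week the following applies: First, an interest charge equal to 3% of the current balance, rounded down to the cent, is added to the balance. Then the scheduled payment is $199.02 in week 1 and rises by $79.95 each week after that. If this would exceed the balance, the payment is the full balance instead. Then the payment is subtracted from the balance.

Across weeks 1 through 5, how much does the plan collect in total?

Week 1: opening $1,577.96; interest $47.33 → $1,625.29; payment $199.02; balance $1,426.27
Week 2: opening $1,426.27; interest $42.78 → $1,469.05; payment $278.97; balance $1,190.08
Week 3: opening $1,190.08; interest $35.70 → $1,225.78; payment $358.92; balance $866.86
Week 4: opening $866.86; interest $26.00 → $892.86; payment $438.87; balance $453.99
Week 5: opening $453.99; interest $13.61 → $467.60; payment $467.60; balance $0.00
Total paid: $1,743.38

$1,743.38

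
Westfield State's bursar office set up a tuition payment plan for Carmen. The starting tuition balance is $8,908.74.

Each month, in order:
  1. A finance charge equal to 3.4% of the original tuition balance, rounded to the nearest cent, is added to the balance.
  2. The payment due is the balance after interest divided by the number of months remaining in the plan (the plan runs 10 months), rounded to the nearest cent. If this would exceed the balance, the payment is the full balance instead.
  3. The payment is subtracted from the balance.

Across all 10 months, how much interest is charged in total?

Month 1: opening $8,908.74; interest $302.90 → $9,211.64; payment $921.16; balance $8,290.48
Month 2: opening $8,290.48; interest $302.90 → $8,593.38; payment $954.82; balance $7,638.56
Month 3: opening $7,638.56; interest $302.90 → $7,941.46; payment $992.68; balance $6,948.78
Month 4: opening $6,948.78; interest $302.90 → $7,251.68; payment $1,035.95; balance $6,215.73
Month 5: opening $6,215.73; interest $302.90 → $6,518.63; payment $1,086.44; balance $5,432.19
Month 6: opening $5,432.19; interest $302.90 → $5,735.09; payment $1,147.02; balance $4,588.07
Month 7: opening $4,588.07; interest $302.90 → $4,890.97; payment $1,222.74; balance $3,668.23
Month 8: opening $3,668.23; interest $302.90 → $3,971.13; payment $1,323.71; balance $2,647.42
Month 9: opening $2,647.42; interest $302.90 → $2,950.32; payment $1,475.16; balance $1,475.16
Month 10: opening $1,475.16; interest $302.90 → $1,778.06; payment $1,778.06; balance $0.00
Total interest: $302.90 + $302.90 + $302.90 + $302.90 + $302.90 + $302.90 + $302.90 + $302.90 + $302.90 + $302.90 = $3,029.00

$3,029.00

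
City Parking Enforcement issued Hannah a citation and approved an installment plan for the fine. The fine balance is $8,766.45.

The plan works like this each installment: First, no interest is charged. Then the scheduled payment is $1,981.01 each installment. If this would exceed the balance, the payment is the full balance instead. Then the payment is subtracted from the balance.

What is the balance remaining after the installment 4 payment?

$842.41

Installment 1: $8,766.45 − $1,981.01 → $6,785.44
Installment 2: $6,785.44 − $1,981.01 → $4,804.43
Installment 3: $4,804.43 − $1,981.01 → $2,823.42
Installment 4: $2,823.42 − $1,981.01 → $842.41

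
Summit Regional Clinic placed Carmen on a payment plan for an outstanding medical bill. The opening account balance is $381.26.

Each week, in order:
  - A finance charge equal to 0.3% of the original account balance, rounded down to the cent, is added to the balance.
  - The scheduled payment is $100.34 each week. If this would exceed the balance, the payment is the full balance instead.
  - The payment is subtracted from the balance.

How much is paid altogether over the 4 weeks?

Week 1: $381.26 +$1.14 interest = $382.40; pay $100.34 → $282.06
Week 2: $282.06 +$1.14 interest = $283.20; pay $100.34 → $182.86
Week 3: $182.86 +$1.14 interest = $184.00; pay $100.34 → $83.66
Week 4: $83.66 +$1.14 interest = $84.80; pay $84.80 → $0.00
Total paid: $385.82

$385.82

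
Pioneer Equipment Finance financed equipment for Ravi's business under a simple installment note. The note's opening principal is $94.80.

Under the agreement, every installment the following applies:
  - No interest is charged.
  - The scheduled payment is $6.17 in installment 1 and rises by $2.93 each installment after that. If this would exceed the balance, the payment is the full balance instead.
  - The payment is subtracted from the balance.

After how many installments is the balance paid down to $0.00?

7

Installment 1: $94.80 − $6.17 → $88.63
Installment 2: $88.63 − $9.10 → $79.53
Installment 3: $79.53 − $12.03 → $67.50
Installment 4: $67.50 − $14.96 → $52.54
Installment 5: $52.54 − $17.89 → $34.65
Installment 6: $34.65 − $20.82 → $13.83
Installment 7: $13.83 − $13.83 → $0.00
Balance reaches $0.00 in installment 7.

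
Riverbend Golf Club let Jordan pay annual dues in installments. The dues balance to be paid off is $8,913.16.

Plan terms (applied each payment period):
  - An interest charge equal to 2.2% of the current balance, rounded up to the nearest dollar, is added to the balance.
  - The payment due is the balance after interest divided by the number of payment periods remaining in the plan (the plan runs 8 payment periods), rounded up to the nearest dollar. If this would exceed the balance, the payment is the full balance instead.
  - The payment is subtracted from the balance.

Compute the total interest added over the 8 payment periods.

Payment period 1: $8,913.16 +$197.00 interest = $9,110.16; pay $1,139.00 → $7,971.16
Payment period 2: $7,971.16 +$176.00 interest = $8,147.16; pay $1,164.00 → $6,983.16
Payment period 3: $6,983.16 +$154.00 interest = $7,137.16; pay $1,190.00 → $5,947.16
Payment period 4: $5,947.16 +$131.00 interest = $6,078.16; pay $1,216.00 → $4,862.16
Payment period 5: $4,862.16 +$107.00 interest = $4,969.16; pay $1,243.00 → $3,726.16
Payment period 6: $3,726.16 +$82.00 interest = $3,808.16; pay $1,270.00 → $2,538.16
Payment period 7: $2,538.16 +$56.00 interest = $2,594.16; pay $1,298.00 → $1,296.16
Payment period 8: $1,296.16 +$29.00 interest = $1,325.16; pay $1,325.16 → $0.00
Total interest: $197.00 + $176.00 + $154.00 + $131.00 + $107.00 + $82.00 + $56.00 + $29.00 = $932.00

$932.00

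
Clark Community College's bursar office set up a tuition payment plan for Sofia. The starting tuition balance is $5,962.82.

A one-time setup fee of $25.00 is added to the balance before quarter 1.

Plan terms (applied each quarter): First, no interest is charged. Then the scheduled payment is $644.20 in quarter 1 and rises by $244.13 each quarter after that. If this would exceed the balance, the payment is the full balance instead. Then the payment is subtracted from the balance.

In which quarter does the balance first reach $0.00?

# | Opening | Payment | End bal
1 | $5,987.82 | $644.20 | $5,343.62
2 | $5,343.62 | $888.33 | $4,455.29
3 | $4,455.29 | $1,132.46 | $3,322.83
4 | $3,322.83 | $1,376.59 | $1,946.24
5 | $1,946.24 | $1,620.72 | $325.52
6 | $325.52 | $325.52 | $0.00
Balance reaches $0.00 in quarter 6.

6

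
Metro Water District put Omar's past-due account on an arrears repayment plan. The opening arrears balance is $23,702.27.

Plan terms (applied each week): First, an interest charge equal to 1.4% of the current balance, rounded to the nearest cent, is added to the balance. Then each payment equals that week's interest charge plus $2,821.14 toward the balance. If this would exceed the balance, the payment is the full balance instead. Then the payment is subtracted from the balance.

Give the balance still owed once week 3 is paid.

$15,238.85

# | Opening | Interest | Payment | End bal
1 | $23,702.27 | $331.83 | $3,152.97 | $20,881.13
2 | $20,881.13 | $292.34 | $3,113.48 | $18,059.99
3 | $18,059.99 | $252.84 | $3,073.98 | $15,238.85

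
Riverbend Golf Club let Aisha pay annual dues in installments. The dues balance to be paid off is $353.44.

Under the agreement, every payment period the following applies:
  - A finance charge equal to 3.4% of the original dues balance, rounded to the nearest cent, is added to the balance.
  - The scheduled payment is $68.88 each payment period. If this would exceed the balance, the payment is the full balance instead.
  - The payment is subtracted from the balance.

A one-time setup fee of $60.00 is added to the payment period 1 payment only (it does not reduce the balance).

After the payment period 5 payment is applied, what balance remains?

$69.14

Payment period 1: opening $353.44; interest $12.02 → $365.46; payment $68.88 (+ $60.00 fee); balance $296.58
Payment period 2: opening $296.58; interest $12.02 → $308.60; payment $68.88; balance $239.72
Payment period 3: opening $239.72; interest $12.02 → $251.74; payment $68.88; balance $182.86
Payment period 4: opening $182.86; interest $12.02 → $194.88; payment $68.88; balance $126.00
Payment period 5: opening $126.00; interest $12.02 → $138.02; payment $68.88; balance $69.14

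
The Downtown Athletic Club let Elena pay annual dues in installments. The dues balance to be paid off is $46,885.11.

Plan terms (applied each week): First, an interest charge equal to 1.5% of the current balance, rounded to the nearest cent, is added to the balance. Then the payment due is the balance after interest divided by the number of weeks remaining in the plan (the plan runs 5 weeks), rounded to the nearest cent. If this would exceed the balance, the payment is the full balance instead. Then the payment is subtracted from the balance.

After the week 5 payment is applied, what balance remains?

# | Opening | Interest | Payment | End bal
1 | $46,885.11 | $703.28 | $9,517.68 | $38,070.71
2 | $38,070.71 | $571.06 | $9,660.44 | $28,981.33
3 | $28,981.33 | $434.72 | $9,805.35 | $19,610.70
4 | $19,610.70 | $294.16 | $9,952.43 | $9,952.43
5 | $9,952.43 | $149.29 | $10,101.72 | $0.00

$0.00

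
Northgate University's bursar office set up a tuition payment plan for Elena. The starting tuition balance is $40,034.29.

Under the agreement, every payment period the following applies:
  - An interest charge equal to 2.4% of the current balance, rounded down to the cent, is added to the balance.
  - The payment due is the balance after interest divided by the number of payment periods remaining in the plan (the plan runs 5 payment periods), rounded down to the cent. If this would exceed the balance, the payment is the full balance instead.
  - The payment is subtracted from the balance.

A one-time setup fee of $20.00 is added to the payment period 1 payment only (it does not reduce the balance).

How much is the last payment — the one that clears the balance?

# | Opening | Interest | Payment | Fee | End bal
1 | $40,034.29 | $960.82 | $8,199.02 | $20.00 | $32,796.09
2 | $32,796.09 | $787.10 | $8,395.79 | — | $25,187.40
3 | $25,187.40 | $604.49 | $8,597.29 | — | $17,194.60
4 | $17,194.60 | $412.67 | $8,803.63 | — | $8,803.64
5 | $8,803.64 | $211.28 | $9,014.92 | — | $0.00

$9,014.92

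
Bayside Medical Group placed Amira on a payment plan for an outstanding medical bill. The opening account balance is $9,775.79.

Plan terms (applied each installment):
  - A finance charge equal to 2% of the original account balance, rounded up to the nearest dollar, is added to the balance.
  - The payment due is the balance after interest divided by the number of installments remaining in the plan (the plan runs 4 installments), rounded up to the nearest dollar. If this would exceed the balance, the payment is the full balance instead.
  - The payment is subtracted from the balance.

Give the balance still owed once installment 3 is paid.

# | Opening | Interest | Payment | End bal
1 | $9,775.79 | $196.00 | $2,493.00 | $7,478.79
2 | $7,478.79 | $196.00 | $2,559.00 | $5,115.79
3 | $5,115.79 | $196.00 | $2,656.00 | $2,655.79

$2,655.79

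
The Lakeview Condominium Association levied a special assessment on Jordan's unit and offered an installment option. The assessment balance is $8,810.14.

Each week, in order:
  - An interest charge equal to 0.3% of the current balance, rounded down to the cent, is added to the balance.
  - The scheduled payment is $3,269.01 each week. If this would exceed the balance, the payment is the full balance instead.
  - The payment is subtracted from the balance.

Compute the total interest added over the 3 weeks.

Week 1: opening $8,810.14; interest $26.43 → $8,836.57; payment $3,269.01; balance $5,567.56
Week 2: opening $5,567.56; interest $16.70 → $5,584.26; payment $3,269.01; balance $2,315.25
Week 3: opening $2,315.25; interest $6.94 → $2,322.19; payment $2,322.19; balance $0.00
Total interest: $26.43 + $16.70 + $6.94 = $50.07

$50.07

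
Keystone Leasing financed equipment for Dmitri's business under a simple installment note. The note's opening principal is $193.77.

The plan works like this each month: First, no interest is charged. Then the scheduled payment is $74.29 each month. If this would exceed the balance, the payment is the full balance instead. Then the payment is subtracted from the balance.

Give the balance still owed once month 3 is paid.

$0.00

Month 1: $193.77 − $74.29 → $119.48
Month 2: $119.48 − $74.29 → $45.19
Month 3: $45.19 − $45.19 → $0.00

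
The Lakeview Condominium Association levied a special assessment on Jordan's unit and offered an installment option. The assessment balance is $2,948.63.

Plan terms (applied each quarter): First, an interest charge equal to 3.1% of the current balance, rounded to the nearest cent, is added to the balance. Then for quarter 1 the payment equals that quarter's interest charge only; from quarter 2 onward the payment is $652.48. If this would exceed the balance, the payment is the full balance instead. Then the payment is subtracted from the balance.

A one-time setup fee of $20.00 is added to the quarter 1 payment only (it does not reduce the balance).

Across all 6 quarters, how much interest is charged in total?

$369.03

# | Opening | Interest | Payment | Fee | End bal
1 | $2,948.63 | $91.41 | $91.41 | $20.00 | $2,948.63
2 | $2,948.63 | $91.41 | $652.48 | — | $2,387.56
3 | $2,387.56 | $74.01 | $652.48 | — | $1,809.09
4 | $1,809.09 | $56.08 | $652.48 | — | $1,212.69
5 | $1,212.69 | $37.59 | $652.48 | — | $597.80
6 | $597.80 | $18.53 | $616.33 | — | $0.00
Total interest: $91.41 + $91.41 + $74.01 + $56.08 + $37.59 + $18.53 = $369.03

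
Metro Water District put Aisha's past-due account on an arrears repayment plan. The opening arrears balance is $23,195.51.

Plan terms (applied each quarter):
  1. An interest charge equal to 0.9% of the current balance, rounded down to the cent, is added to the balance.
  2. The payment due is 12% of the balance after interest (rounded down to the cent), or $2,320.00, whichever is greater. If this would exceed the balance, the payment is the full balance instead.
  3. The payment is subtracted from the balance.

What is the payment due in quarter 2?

$2,493.73

Quarter 1: opening $23,195.51; interest $208.75 → $23,404.26; payment $2,808.51; balance $20,595.75
Quarter 2: opening $20,595.75; interest $185.36 → $20,781.11; payment $2,493.73; balance $18,287.38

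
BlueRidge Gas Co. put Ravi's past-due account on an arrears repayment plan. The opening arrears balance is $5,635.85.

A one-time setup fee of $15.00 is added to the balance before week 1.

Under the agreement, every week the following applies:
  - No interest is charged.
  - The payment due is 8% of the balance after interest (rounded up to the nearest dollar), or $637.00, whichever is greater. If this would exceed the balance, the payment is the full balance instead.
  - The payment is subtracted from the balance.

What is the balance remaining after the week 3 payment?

$3,739.85

Week 1: opening $5,650.85; payment $637.00; balance $5,013.85
Week 2: opening $5,013.85; payment $637.00; balance $4,376.85
Week 3: opening $4,376.85; payment $637.00; balance $3,739.85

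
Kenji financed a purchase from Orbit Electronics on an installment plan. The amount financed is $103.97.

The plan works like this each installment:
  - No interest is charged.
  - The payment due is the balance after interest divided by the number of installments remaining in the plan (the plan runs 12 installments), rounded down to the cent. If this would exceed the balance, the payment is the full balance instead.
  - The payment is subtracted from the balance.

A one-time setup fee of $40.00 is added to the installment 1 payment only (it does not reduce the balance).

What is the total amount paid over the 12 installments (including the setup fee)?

$143.97

# | Opening | Payment | Fee | End bal
1 | $103.97 | $8.66 | $40.00 | $95.31
2 | $95.31 | $8.66 | — | $86.65
3 | $86.65 | $8.66 | — | $77.99
4 | $77.99 | $8.66 | — | $69.33
5 | $69.33 | $8.66 | — | $60.67
6 | $60.67 | $8.66 | — | $52.01
7 | $52.01 | $8.66 | — | $43.35
8 | $43.35 | $8.67 | — | $34.68
9 | $34.68 | $8.67 | — | $26.01
10 | $26.01 | $8.67 | — | $17.34
11 | $17.34 | $8.67 | — | $8.67
12 | $8.67 | $8.67 | — | $0.00
Total paid: $143.97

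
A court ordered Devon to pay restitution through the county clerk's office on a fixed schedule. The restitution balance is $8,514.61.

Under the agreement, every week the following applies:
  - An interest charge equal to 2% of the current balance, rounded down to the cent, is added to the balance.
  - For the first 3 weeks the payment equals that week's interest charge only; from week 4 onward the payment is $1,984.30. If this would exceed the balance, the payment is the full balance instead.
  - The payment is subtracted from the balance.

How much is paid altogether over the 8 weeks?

Week 1: opening $8,514.61; interest $170.29 → $8,684.90; payment $170.29; balance $8,514.61
Week 2: opening $8,514.61; interest $170.29 → $8,684.90; payment $170.29; balance $8,514.61
Week 3: opening $8,514.61; interest $170.29 → $8,684.90; payment $170.29; balance $8,514.61
Week 4: opening $8,514.61; interest $170.29 → $8,684.90; payment $1,984.30; balance $6,700.60
Week 5: opening $6,700.60; interest $134.01 → $6,834.61; payment $1,984.30; balance $4,850.31
Week 6: opening $4,850.31; interest $97.00 → $4,947.31; payment $1,984.30; balance $2,963.01
Week 7: opening $2,963.01; interest $59.26 → $3,022.27; payment $1,984.30; balance $1,037.97
Week 8: opening $1,037.97; interest $20.75 → $1,058.72; payment $1,058.72; balance $0.00
Total paid: $9,506.79

$9,506.79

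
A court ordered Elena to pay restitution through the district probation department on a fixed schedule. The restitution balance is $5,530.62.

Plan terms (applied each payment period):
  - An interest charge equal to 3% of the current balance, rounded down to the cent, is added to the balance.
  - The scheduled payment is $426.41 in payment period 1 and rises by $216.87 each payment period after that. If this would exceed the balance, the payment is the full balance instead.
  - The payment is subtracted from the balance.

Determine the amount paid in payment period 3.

$860.15

Payment period 1: $5,530.62 +$165.91 interest = $5,696.53; pay $426.41 → $5,270.12
Payment period 2: $5,270.12 +$158.10 interest = $5,428.22; pay $643.28 → $4,784.94
Payment period 3: $4,784.94 +$143.54 interest = $4,928.48; pay $860.15 → $4,068.33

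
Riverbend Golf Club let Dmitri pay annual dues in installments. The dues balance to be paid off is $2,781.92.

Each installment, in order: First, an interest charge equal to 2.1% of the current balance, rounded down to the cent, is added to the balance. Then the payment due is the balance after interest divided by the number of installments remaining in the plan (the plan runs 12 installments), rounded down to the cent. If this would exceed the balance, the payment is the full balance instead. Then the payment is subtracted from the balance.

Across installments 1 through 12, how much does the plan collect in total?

Installment 1: opening $2,781.92; interest $58.42 → $2,840.34; payment $236.69; balance $2,603.65
Installment 2: opening $2,603.65; interest $54.67 → $2,658.32; payment $241.66; balance $2,416.66
Installment 3: opening $2,416.66; interest $50.74 → $2,467.40; payment $246.74; balance $2,220.66
Installment 4: opening $2,220.66; interest $46.63 → $2,267.29; payment $251.92; balance $2,015.37
Installment 5: opening $2,015.37; interest $42.32 → $2,057.69; payment $257.21; balance $1,800.48
Installment 6: opening $1,800.48; interest $37.81 → $1,838.29; payment $262.61; balance $1,575.68
Installment 7: opening $1,575.68; interest $33.08 → $1,608.76; payment $268.12; balance $1,340.64
Installment 8: opening $1,340.64; interest $28.15 → $1,368.79; payment $273.75; balance $1,095.04
Installment 9: opening $1,095.04; interest $22.99 → $1,118.03; payment $279.50; balance $838.53
Installment 10: opening $838.53; interest $17.60 → $856.13; payment $285.37; balance $570.76
Installment 11: opening $570.76; interest $11.98 → $582.74; payment $291.37; balance $291.37
Installment 12: opening $291.37; interest $6.11 → $297.48; payment $297.48; balance $0.00
Total paid: $3,192.42

$3,192.42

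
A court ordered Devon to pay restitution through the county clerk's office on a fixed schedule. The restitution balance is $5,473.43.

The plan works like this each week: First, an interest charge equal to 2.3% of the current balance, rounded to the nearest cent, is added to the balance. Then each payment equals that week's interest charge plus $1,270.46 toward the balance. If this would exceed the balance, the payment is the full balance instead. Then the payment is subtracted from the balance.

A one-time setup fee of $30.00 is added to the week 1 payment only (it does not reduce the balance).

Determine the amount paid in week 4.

$1,308.69

# | Opening | Interest | Payment | Fee | End bal
1 | $5,473.43 | $125.89 | $1,396.35 | $30.00 | $4,202.97
2 | $4,202.97 | $96.67 | $1,367.13 | — | $2,932.51
3 | $2,932.51 | $67.45 | $1,337.91 | — | $1,662.05
4 | $1,662.05 | $38.23 | $1,308.69 | — | $391.59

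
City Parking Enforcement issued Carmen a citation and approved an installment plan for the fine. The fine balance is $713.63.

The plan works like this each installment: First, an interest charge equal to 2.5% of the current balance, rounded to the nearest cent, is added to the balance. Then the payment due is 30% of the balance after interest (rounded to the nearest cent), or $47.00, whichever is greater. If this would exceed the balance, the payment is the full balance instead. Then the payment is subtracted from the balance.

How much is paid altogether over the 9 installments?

# | Opening | Interest | Payment | End bal
1 | $713.63 | $17.84 | $219.44 | $512.03
2 | $512.03 | $12.80 | $157.45 | $367.38
3 | $367.38 | $9.18 | $112.97 | $263.59
4 | $263.59 | $6.59 | $81.05 | $189.13
5 | $189.13 | $4.73 | $58.16 | $135.70
6 | $135.70 | $3.39 | $47.00 | $92.09
7 | $92.09 | $2.30 | $47.00 | $47.39
8 | $47.39 | $1.18 | $47.00 | $1.57
9 | $1.57 | $0.04 | $1.61 | $0.00
Total paid: $771.68

$771.68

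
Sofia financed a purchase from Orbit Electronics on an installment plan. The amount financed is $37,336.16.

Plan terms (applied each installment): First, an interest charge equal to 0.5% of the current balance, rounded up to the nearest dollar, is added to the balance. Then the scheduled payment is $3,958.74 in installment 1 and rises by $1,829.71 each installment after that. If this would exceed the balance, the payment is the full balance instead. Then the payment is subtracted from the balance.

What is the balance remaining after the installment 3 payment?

Installment 1: $37,336.16 +$187.00 interest = $37,523.16; pay $3,958.74 → $33,564.42
Installment 2: $33,564.42 +$168.00 interest = $33,732.42; pay $5,788.45 → $27,943.97
Installment 3: $27,943.97 +$140.00 interest = $28,083.97; pay $7,618.16 → $20,465.81

$20,465.81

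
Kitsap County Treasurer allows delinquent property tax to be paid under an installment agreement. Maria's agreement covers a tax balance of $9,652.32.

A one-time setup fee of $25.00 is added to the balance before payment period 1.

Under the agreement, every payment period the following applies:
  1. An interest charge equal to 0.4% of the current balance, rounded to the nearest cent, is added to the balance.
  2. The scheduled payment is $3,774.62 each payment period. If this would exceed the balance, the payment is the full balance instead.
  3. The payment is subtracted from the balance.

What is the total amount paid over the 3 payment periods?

$9,748.56

Payment period 1: opening $9,677.32; interest $38.71 → $9,716.03; payment $3,774.62; balance $5,941.41
Payment period 2: opening $5,941.41; interest $23.77 → $5,965.18; payment $3,774.62; balance $2,190.56
Payment period 3: opening $2,190.56; interest $8.76 → $2,199.32; payment $2,199.32; balance $0.00
Total paid: $9,748.56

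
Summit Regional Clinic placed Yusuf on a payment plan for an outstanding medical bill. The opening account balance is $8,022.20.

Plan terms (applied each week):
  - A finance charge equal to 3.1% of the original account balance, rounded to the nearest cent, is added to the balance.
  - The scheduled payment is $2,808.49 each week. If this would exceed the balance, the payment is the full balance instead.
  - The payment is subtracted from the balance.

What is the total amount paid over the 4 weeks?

Week 1: $8,022.20 +$248.69 interest = $8,270.89; pay $2,808.49 → $5,462.40
Week 2: $5,462.40 +$248.69 interest = $5,711.09; pay $2,808.49 → $2,902.60
Week 3: $2,902.60 +$248.69 interest = $3,151.29; pay $2,808.49 → $342.80
Week 4: $342.80 +$248.69 interest = $591.49; pay $591.49 → $0.00
Total paid: $9,016.96

$9,016.96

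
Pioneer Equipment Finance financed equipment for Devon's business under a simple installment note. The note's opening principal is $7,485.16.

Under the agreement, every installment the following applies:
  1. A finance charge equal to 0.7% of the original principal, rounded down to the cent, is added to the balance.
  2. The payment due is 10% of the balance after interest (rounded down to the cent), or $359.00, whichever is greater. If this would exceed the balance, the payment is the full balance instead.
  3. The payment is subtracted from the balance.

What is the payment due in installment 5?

$512.55

Installment 1: $7,485.16 +$52.39 interest = $7,537.55; pay $753.75 → $6,783.80
Installment 2: $6,783.80 +$52.39 interest = $6,836.19; pay $683.61 → $6,152.58
Installment 3: $6,152.58 +$52.39 interest = $6,204.97; pay $620.49 → $5,584.48
Installment 4: $5,584.48 +$52.39 interest = $5,636.87; pay $563.68 → $5,073.19
Installment 5: $5,073.19 +$52.39 interest = $5,125.58; pay $512.55 → $4,613.03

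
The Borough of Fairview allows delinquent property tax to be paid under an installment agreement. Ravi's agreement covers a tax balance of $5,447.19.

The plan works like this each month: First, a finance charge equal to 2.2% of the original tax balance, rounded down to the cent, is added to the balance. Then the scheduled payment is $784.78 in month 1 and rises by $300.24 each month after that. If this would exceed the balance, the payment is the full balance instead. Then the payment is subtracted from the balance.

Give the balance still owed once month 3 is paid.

# | Opening | Interest | Payment | End bal
1 | $5,447.19 | $119.83 | $784.78 | $4,782.24
2 | $4,782.24 | $119.83 | $1,085.02 | $3,817.05
3 | $3,817.05 | $119.83 | $1,385.26 | $2,551.62

$2,551.62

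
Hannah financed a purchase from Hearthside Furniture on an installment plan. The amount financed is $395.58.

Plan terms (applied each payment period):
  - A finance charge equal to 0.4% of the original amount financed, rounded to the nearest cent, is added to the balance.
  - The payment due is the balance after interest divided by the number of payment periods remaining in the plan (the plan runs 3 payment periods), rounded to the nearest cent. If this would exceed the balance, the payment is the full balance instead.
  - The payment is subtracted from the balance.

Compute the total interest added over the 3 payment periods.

$4.74

Payment period 1: opening $395.58; interest $1.58 → $397.16; payment $132.39; balance $264.77
Payment period 2: opening $264.77; interest $1.58 → $266.35; payment $133.18; balance $133.17
Payment period 3: opening $133.17; interest $1.58 → $134.75; payment $134.75; balance $0.00
Total interest: $1.58 + $1.58 + $1.58 = $4.74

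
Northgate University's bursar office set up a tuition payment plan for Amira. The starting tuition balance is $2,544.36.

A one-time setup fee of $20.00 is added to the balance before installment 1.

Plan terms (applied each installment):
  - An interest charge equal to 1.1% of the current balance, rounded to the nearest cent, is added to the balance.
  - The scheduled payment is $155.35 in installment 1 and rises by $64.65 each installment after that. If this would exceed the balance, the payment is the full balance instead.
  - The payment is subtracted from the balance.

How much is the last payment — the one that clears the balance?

# | Opening | Interest | Payment | End bal
1 | $2,564.36 | $28.21 | $155.35 | $2,437.22
2 | $2,437.22 | $26.81 | $220.00 | $2,244.03
3 | $2,244.03 | $24.68 | $284.65 | $1,984.06
4 | $1,984.06 | $21.82 | $349.30 | $1,656.58
5 | $1,656.58 | $18.22 | $413.95 | $1,260.85
6 | $1,260.85 | $13.87 | $478.60 | $796.12
7 | $796.12 | $8.76 | $543.25 | $261.63
8 | $261.63 | $2.88 | $264.51 | $0.00

$264.51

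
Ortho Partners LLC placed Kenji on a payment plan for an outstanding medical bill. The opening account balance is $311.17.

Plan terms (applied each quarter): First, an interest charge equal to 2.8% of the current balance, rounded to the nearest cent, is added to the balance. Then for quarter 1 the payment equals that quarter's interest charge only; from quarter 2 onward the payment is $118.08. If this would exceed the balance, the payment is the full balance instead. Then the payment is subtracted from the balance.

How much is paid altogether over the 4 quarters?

# | Opening | Interest | Payment | End bal
1 | $311.17 | $8.71 | $8.71 | $311.17
2 | $311.17 | $8.71 | $118.08 | $201.80
3 | $201.80 | $5.65 | $118.08 | $89.37
4 | $89.37 | $2.50 | $91.87 | $0.00
Total paid: $336.74

$336.74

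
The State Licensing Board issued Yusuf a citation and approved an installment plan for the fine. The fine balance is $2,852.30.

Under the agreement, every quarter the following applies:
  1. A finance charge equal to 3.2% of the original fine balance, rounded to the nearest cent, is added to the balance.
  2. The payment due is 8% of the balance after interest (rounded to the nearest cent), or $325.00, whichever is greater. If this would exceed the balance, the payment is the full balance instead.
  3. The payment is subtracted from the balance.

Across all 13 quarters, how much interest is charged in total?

$1,186.51

# | Opening | Interest | Payment | End bal
1 | $2,852.30 | $91.27 | $325.00 | $2,618.57
2 | $2,618.57 | $91.27 | $325.00 | $2,384.84
3 | $2,384.84 | $91.27 | $325.00 | $2,151.11
4 | $2,151.11 | $91.27 | $325.00 | $1,917.38
5 | $1,917.38 | $91.27 | $325.00 | $1,683.65
6 | $1,683.65 | $91.27 | $325.00 | $1,449.92
7 | $1,449.92 | $91.27 | $325.00 | $1,216.19
8 | $1,216.19 | $91.27 | $325.00 | $982.46
9 | $982.46 | $91.27 | $325.00 | $748.73
10 | $748.73 | $91.27 | $325.00 | $515.00
11 | $515.00 | $91.27 | $325.00 | $281.27
12 | $281.27 | $91.27 | $325.00 | $47.54
13 | $47.54 | $91.27 | $138.81 | $0.00
Total interest: $91.27 + $91.27 + $91.27 + $91.27 + $91.27 + $91.27 + $91.27 + $91.27 + $91.27 + $91.27 + $91.27 + $91.27 + $91.27 = $1,186.51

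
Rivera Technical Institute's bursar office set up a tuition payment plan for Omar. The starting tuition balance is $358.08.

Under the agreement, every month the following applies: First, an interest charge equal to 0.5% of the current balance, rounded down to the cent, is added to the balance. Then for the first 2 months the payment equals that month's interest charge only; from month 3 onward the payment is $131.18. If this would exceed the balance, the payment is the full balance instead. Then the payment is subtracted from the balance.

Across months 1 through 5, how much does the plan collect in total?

Month 1: $358.08 +$1.79 interest = $359.87; pay $1.79 → $358.08
Month 2: $358.08 +$1.79 interest = $359.87; pay $1.79 → $358.08
Month 3: $358.08 +$1.79 interest = $359.87; pay $131.18 → $228.69
Month 4: $228.69 +$1.14 interest = $229.83; pay $131.18 → $98.65
Month 5: $98.65 +$0.49 interest = $99.14; pay $99.14 → $0.00
Total paid: $365.08

$365.08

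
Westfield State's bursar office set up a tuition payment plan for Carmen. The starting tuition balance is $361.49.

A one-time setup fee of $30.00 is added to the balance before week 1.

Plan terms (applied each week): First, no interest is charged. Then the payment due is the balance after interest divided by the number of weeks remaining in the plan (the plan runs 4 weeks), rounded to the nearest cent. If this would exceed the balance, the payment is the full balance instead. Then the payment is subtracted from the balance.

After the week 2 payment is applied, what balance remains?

$195.75

Week 1: opening $391.49; payment $97.87; balance $293.62
Week 2: opening $293.62; payment $97.87; balance $195.75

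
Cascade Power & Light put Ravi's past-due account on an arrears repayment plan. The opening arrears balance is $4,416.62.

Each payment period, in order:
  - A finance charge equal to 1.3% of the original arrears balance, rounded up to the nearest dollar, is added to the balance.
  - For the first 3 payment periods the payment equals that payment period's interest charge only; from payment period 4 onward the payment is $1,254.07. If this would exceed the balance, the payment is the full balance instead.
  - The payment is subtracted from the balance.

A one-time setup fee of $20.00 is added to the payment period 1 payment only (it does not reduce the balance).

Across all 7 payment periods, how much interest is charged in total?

Payment period 1: opening $4,416.62; interest $58.00 → $4,474.62; payment $58.00 (+ $20.00 fee); balance $4,416.62
Payment period 2: opening $4,416.62; interest $58.00 → $4,474.62; payment $58.00; balance $4,416.62
Payment period 3: opening $4,416.62; interest $58.00 → $4,474.62; payment $58.00; balance $4,416.62
Payment period 4: opening $4,416.62; interest $58.00 → $4,474.62; payment $1,254.07; balance $3,220.55
Payment period 5: opening $3,220.55; interest $58.00 → $3,278.55; payment $1,254.07; balance $2,024.48
Payment period 6: opening $2,024.48; interest $58.00 → $2,082.48; payment $1,254.07; balance $828.41
Payment period 7: opening $828.41; interest $58.00 → $886.41; payment $886.41; balance $0.00
Total interest: $58.00 + $58.00 + $58.00 + $58.00 + $58.00 + $58.00 + $58.00 = $406.00

$406.00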